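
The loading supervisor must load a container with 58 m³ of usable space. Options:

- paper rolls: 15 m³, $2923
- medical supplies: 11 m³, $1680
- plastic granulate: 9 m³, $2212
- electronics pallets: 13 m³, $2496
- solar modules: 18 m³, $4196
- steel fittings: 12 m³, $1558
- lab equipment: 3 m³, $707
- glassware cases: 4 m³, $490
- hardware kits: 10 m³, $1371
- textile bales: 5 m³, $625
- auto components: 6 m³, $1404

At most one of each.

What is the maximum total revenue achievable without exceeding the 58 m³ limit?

12534

A density-first pass picks paper rolls + plastic granulate + solar modules + lab equipment + textile bales + auto components — 12067 at 56 m³.
The 11 m³ tied up in textile bales and auto components is better spent on electronics pallets — total rises to 12534 (58 m³).
An exhaustive check of the 2048 subsets confirms 12534.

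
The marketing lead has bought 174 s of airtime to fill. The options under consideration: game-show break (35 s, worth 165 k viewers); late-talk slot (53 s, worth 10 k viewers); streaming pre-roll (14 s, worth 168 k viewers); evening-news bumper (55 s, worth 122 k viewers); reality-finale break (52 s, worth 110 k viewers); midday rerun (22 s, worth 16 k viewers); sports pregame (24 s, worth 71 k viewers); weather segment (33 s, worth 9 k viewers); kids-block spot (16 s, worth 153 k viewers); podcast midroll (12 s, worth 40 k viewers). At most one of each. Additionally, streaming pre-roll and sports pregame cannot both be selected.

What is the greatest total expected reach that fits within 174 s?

718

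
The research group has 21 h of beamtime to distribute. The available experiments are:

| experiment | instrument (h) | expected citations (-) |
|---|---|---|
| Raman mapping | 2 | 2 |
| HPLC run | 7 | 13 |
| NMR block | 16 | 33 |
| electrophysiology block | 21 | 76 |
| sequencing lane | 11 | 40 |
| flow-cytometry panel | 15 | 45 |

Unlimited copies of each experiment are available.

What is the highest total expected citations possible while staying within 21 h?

Filling by ratio: Raman mapping + HPLC run + sequencing lane for 55, with 1 h left unused.
The 20 h tied up in Raman mapping and HPLC run and sequencing lane is better spent on electrophysiology block — total rises to 76 (21 h).
Every other selection either busts 21 h or fails to beat 76.

76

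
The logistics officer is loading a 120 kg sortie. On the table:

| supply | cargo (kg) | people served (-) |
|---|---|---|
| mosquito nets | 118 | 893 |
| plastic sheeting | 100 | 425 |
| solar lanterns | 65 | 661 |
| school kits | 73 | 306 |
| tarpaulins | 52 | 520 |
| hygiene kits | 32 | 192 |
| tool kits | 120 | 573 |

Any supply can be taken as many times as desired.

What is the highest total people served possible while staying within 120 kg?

1181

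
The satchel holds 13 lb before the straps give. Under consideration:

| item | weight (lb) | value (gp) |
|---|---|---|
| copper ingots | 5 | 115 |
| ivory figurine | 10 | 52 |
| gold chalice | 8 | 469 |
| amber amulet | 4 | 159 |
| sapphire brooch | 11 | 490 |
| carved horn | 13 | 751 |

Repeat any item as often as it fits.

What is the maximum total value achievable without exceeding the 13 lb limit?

751

Greedy by ratio would take gold chalice + amber amulet: 12 lb used, total 628.
Replace gold chalice and amber amulet with carved horn: the trade gains 123 net, giving 751 at 13 lb.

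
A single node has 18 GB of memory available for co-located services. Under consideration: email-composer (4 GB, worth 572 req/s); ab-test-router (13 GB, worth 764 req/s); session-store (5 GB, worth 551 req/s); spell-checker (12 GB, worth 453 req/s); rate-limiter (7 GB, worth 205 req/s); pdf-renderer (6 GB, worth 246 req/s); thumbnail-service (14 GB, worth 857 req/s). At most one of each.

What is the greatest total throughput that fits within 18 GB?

Filling by ratio: email-composer + session-store + pdf-renderer for 1369, with 3 GB left unused.
Replace session-store and pdf-renderer with thumbnail-service: the trade gains 60 net, giving 1429 at 18 GB.
Next best is email-composer + session-store + pdf-renderer at 1369 (15 GB) — short by 60.

1429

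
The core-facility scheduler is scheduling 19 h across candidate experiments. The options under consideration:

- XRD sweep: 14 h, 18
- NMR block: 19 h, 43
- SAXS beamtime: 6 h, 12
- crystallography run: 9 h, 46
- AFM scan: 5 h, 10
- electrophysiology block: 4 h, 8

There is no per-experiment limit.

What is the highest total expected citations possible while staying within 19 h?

Best packing: 2×crystallography run — 18 h, 92 total.
Every other selection either busts 19 h or fails to beat 92.

92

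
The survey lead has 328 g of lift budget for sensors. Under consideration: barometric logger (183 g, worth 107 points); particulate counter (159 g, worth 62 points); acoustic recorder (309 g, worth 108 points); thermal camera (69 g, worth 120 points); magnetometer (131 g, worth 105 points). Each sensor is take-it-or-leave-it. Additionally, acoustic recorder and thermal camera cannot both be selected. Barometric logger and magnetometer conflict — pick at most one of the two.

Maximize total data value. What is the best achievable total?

227

Ranking by ratio (data value/g): thermal camera 1.74, magnetometer 0.80, barometric logger 0.58, particulate counter 0.39.
The ratio heuristic lands on thermal camera + magnetometer (225) but leaves 128 g idle.
The 131 g tied up in magnetometer is better spent on barometric logger — total rises to 227 (252 g).
Next best is thermal camera + magnetometer at 225 (200 g) — short by 2.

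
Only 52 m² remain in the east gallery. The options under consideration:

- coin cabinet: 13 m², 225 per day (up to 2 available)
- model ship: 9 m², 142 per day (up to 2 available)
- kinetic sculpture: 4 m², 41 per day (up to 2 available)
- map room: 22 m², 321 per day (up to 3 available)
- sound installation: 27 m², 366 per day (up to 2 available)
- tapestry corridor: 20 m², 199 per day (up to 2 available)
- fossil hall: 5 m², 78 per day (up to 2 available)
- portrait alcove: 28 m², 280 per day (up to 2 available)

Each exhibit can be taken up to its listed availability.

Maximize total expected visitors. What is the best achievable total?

816

A density-first pass picks 2×coin cabinet + 2×model ship + fossil hall — 812 at 49 m².
The 5 m² tied up in fossil hall is better spent on 2×kinetic sculpture — total rises to 816 (52 m²).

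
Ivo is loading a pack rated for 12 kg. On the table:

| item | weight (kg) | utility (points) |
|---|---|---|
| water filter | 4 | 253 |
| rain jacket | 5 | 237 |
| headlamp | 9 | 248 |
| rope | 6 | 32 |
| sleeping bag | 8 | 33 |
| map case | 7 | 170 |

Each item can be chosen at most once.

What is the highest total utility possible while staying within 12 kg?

490

By utility per kg: water filter 63.25, rain jacket 47.40, headlamp 27.56, map case 24.29 lead.
Best packing: water filter + rain jacket — 9 kg, 490 total.
That's the maximum — no swap from here does better than 490.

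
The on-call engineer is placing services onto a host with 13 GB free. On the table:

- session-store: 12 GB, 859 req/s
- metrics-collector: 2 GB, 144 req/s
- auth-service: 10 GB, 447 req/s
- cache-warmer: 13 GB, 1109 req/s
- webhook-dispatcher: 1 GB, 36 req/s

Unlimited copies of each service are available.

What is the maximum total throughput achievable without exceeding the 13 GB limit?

1109

The ratio ordering already packs tightly: cache-warmer, 13 GB, 1109.
Nothing else within 13 GB beats 1109.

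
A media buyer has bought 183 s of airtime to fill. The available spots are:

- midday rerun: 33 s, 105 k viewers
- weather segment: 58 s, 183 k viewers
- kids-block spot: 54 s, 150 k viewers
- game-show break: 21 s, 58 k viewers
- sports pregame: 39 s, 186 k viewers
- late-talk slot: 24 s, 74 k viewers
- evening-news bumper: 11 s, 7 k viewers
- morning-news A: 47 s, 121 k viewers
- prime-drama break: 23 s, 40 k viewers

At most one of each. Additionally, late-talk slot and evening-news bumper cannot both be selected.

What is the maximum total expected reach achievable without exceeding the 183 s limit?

By expected reach per s: sports pregame 4.77, midday rerun 3.18, weather segment 3.16 lead.
Midday rerun + weather segment + game-show break + sports pregame + late-talk slot uses 175 of the 183 s and totals 606.

606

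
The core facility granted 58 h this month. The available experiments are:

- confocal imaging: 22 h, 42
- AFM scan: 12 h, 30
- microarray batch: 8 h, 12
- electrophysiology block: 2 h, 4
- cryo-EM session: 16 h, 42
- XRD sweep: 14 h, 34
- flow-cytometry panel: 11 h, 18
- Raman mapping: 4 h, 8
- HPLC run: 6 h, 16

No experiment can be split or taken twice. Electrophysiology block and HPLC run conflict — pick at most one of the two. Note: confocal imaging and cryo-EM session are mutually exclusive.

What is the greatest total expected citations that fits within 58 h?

134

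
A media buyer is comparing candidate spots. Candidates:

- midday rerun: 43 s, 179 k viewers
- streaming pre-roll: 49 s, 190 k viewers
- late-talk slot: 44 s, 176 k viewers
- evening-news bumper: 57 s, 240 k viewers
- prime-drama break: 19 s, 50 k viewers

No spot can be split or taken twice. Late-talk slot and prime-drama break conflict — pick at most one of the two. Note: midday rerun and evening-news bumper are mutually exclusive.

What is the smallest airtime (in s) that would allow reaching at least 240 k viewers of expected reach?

57

Look for the lowest-airtime combination reaching 240.
evening-news bumper: 240 expected reach at 57 s.
No combination under 57 s hits 240.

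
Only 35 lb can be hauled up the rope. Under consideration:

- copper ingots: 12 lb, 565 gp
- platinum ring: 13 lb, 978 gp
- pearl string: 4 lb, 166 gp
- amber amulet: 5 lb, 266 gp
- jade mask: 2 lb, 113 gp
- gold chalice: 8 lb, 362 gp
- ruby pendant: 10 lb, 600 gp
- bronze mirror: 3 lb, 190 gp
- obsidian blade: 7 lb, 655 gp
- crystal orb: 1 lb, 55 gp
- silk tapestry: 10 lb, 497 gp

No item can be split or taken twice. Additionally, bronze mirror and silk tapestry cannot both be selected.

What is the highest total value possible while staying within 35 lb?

The ratio ordering already packs tightly: platinum ring + jade mask + ruby pendant + bronze mirror + obsidian blade, 35 lb, 2536.
Nothing else feasible within 35 lb beats 2536.

2536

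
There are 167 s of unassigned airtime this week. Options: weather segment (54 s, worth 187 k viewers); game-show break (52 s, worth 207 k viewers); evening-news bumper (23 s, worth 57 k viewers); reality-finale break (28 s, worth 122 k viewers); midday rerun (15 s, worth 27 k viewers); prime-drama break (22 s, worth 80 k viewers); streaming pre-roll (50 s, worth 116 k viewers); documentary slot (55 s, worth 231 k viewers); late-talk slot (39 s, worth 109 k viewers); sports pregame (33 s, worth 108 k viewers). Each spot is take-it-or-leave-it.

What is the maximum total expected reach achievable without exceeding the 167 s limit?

Taking game-show break + reality-finale break + prime-drama break + documentary slot: 157 s used, 640 in expected reach.
Nothing else within 167 s beats 640.

640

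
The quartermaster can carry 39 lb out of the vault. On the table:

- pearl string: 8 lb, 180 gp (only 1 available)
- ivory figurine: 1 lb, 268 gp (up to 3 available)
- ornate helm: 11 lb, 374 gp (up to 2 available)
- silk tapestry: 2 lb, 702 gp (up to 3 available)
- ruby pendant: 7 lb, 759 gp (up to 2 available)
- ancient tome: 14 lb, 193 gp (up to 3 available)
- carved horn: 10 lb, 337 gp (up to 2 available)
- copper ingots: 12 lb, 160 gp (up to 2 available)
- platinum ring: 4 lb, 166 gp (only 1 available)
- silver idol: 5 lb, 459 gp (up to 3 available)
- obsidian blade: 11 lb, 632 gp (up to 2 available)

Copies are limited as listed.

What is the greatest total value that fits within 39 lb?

5805

Ranking by ratio (value/lb): silk tapestry 351.00, ivory figurine 268.00, ruby pendant 108.43.
The ratio ordering already packs tightly: 3×ivory figurine + 3×silk tapestry + 2×ruby pendant + 3×silver idol, 38 lb, 5805.
That's the maximum — no swap from here does better than 5805.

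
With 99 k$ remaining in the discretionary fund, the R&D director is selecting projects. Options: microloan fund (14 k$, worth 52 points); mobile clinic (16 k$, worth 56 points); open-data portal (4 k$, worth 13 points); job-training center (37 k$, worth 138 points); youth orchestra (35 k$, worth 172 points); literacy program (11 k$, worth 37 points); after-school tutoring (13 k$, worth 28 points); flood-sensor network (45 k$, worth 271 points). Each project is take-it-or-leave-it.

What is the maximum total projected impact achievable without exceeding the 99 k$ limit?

By projected impact per k$: flood-sensor network 6.02, youth orchestra 4.91, job-training center 3.73 lead.
Best packing: microloan fund + open-data portal + youth orchestra + flood-sensor network — 98 k$, 508 total.
Runner-up mobile clinic + youth orchestra + flood-sensor network tops out at 499.

508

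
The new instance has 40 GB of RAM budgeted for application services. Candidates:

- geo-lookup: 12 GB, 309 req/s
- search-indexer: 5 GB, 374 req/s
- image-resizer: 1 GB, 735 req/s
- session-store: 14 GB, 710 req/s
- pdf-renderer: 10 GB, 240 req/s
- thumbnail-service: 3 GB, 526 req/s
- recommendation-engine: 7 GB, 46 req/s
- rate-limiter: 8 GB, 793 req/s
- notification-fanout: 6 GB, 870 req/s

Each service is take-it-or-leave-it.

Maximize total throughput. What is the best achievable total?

Search-indexer + image-resizer + session-store + thumbnail-service + rate-limiter + notification-fanout uses 37 of the 40 GB and totals 4008.
That's the maximum — no swap from here does better than 4008.

4008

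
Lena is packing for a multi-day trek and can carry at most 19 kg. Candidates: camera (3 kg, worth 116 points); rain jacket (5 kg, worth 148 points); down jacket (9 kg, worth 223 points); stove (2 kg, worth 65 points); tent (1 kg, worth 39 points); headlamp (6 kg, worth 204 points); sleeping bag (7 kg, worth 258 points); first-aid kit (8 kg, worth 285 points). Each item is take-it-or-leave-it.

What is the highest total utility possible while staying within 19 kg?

Best packing: camera + tent + sleeping bag + first-aid kit — 19 kg, 698 total.
Next best is camera + stove + tent + headlamp + sleeping bag at 682 (19 kg) — short by 16.

698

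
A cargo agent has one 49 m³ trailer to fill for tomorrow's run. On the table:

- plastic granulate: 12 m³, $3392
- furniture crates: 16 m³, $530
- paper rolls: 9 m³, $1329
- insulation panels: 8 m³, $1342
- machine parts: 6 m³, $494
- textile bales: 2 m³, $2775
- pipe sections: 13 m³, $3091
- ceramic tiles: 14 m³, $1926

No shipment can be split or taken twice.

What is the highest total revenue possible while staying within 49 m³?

12526

By revenue per m³: textile bales 1387.50, plastic granulate 282.67, pipe sections 237.77, insulation panels 167.75 lead.
The ratio heuristic lands on plastic granulate + paper rolls + insulation panels + textile bales + pipe sections (11929) but leaves 5 m³ idle.
Replace paper rolls with ceramic tiles: the trade gains 597 net, giving 12526 at 49 m³.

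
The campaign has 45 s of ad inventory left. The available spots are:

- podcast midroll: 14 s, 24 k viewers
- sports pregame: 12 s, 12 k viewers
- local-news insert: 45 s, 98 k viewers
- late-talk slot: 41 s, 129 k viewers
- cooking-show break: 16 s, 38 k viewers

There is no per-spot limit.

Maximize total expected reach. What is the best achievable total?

By expected reach per s: late-talk slot 3.15, cooking-show break 2.38, local-news insert 2.18 lead.
Late-talk slot uses 41 of the 45 s and totals 129.
That's the maximum — no swap from here does better than 129.

129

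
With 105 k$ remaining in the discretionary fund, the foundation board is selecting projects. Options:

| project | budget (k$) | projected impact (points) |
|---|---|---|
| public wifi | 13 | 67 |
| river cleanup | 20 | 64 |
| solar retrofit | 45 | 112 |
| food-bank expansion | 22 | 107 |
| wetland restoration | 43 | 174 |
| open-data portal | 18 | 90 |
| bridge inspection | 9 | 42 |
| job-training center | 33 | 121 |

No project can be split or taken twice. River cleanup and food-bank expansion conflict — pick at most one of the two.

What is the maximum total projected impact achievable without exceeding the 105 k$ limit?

480

Taking public wifi + food-bank expansion + wetland restoration + open-data portal + bridge inspection: 105 k$ used, 480 in projected impact.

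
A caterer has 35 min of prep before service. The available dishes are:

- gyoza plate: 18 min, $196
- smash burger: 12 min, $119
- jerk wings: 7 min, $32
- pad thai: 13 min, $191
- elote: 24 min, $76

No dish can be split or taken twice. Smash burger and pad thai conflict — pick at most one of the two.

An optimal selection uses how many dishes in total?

2

Optimal total is 387.
One optimal bundle: gyoza plate + pad thai (31 min).
Every optimal selection uses 2 dishes.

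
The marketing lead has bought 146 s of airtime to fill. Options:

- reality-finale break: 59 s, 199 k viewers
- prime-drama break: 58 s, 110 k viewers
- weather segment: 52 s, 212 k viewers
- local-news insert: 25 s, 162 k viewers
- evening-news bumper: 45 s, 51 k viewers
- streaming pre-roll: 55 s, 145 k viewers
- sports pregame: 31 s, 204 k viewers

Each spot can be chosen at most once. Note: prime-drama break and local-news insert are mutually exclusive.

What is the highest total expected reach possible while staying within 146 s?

The ratio heuristic lands on weather segment + local-news insert + sports pregame (578) but leaves 38 s idle.
The 25 s tied up in local-news insert is better spent on reality-finale break — total rises to 615 (142 s).

615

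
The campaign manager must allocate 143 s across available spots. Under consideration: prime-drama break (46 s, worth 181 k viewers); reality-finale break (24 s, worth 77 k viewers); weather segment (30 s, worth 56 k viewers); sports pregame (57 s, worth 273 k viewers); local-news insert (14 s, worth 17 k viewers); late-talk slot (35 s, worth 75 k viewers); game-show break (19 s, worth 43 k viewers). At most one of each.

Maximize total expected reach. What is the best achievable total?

By expected reach per s: sports pregame 4.79, prime-drama break 3.93, reality-finale break 3.21, game-show break 2.26 lead.
Best packing: prime-drama break + reality-finale break + sports pregame + local-news insert — 141 s, 548 total.

548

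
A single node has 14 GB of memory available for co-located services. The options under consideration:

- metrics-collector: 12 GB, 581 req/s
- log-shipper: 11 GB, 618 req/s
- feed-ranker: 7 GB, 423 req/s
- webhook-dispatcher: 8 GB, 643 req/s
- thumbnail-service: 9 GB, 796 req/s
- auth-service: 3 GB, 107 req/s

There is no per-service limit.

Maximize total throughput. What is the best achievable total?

903

Taking thumbnail-service + auth-service: 12 GB used, 903 in throughput.
Nothing else within 14 GB beats 903.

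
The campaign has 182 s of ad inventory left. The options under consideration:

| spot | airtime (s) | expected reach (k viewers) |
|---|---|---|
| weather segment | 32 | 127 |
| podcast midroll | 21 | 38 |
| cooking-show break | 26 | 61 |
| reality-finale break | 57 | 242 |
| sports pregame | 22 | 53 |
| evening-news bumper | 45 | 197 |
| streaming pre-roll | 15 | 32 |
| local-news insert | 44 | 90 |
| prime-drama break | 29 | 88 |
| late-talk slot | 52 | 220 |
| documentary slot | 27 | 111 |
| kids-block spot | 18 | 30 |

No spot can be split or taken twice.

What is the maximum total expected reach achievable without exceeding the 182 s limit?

Reality-finale break + evening-news bumper + late-talk slot + documentary slot uses 181 of the 182 s and totals 770.

770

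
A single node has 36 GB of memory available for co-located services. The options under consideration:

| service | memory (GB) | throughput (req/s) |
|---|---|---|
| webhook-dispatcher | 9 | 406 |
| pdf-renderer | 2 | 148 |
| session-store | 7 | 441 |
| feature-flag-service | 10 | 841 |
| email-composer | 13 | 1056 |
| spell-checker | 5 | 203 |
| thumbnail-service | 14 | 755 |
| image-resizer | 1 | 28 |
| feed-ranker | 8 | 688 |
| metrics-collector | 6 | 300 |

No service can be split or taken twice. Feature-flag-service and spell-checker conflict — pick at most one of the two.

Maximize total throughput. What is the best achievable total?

2761

Density check — feed-ranker 86.00, feature-flag-service 84.10, email-composer 81.23, pdf-renderer 74.00 are the best per GB.
Best packing: pdf-renderer + feature-flag-service + email-composer + image-resizer + feed-ranker — 34 GB, 2761 total.
The spare 2 GB is too small for any remaining service, and no feasible exchange beats 2761.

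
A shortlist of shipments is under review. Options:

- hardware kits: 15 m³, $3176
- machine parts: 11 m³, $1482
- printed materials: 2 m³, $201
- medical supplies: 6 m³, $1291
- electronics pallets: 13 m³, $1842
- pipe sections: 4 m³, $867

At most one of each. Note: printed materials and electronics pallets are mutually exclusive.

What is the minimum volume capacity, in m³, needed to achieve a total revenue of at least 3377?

17

Need the lightest bundle worth ≥ 3377.
Taking hardware kits + printed materials gives 3377 (≥ 3377) for 17 m³.
Below 17 m³ the best achievable stays under 3377.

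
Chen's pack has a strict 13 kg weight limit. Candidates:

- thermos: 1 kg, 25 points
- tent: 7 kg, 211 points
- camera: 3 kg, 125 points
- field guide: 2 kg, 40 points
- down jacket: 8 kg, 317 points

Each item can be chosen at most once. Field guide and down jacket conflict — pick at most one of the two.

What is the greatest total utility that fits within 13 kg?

By utility per kg: camera 41.67, down jacket 39.62, tent 30.14 lead.
Best packing: thermos + camera + down jacket — 12 kg, 467 total.
Next best is camera + down jacket at 442 (11 kg) — short by 25.

467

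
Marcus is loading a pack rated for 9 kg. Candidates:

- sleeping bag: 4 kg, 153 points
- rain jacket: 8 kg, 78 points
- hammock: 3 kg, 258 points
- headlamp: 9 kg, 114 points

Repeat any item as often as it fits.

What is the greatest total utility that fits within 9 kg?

Ranking by ratio (utility/kg): hammock 86.00, sleeping bag 38.25, headlamp 12.67.
3×hammock uses 9 of the 9 kg and totals 774.
Nothing else within 9 kg beats 774.

774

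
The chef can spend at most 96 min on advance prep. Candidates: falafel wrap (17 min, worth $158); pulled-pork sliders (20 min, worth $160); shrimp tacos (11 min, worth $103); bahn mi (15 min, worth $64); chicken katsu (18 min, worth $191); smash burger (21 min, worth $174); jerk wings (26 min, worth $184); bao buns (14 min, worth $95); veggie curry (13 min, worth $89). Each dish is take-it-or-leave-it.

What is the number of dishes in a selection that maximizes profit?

5

Optimal total is 812.
pulled-pork sliders + shrimp tacos + chicken katsu + smash burger + jerk wings hits 812 at 96 min.
Any selection reaching 812 contains exactly 5 dishes.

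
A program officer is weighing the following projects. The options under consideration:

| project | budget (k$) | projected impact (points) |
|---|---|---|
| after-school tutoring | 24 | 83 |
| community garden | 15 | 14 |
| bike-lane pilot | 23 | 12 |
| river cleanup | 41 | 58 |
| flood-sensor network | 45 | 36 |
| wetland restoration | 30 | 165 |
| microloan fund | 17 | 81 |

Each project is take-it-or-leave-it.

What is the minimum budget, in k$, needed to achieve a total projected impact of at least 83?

24

Need the lightest bundle worth ≥ 83.
after-school tutoring: 83 projected impact at 24 k$.
No combination under 24 k$ hits 83.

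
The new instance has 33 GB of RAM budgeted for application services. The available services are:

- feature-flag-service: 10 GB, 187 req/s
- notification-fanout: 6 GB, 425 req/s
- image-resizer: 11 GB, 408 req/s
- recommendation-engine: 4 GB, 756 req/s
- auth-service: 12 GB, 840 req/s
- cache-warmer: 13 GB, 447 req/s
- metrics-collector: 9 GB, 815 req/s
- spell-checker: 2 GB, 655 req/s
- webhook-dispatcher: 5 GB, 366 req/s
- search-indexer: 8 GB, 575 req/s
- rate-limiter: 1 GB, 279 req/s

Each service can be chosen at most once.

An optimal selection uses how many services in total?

6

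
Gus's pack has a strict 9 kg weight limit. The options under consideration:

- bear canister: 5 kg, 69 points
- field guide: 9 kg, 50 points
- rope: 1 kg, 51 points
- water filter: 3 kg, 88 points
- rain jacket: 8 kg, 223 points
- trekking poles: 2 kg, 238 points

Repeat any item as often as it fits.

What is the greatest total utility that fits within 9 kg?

Best packing: rope + 4×trekking poles — 9 kg, 1003 total.
Nothing else within 9 kg beats 1003.

1003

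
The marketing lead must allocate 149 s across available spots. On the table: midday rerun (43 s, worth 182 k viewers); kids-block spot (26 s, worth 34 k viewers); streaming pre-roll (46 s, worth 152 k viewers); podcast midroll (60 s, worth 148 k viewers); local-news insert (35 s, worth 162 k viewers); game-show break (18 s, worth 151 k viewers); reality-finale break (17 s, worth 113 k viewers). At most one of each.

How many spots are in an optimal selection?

4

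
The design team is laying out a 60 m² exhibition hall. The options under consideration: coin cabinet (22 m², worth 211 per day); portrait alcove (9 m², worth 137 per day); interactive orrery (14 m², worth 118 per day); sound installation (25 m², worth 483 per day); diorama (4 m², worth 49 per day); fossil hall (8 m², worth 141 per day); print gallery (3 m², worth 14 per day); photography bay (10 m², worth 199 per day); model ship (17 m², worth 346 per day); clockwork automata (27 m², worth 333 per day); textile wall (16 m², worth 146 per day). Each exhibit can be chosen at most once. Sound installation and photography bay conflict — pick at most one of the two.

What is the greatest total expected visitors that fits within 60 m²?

1107

Best packing: portrait alcove + sound installation + fossil hall + model ship — 59 m², 1107 total.
The closest alternative, sound installation + diorama + fossil hall + print gallery + model ship, reaches only 1033.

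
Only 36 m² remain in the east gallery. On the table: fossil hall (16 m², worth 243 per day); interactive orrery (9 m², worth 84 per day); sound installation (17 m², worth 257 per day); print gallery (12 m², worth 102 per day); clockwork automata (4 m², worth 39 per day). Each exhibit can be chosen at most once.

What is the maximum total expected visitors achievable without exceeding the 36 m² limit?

Best packing: fossil hall + sound installation — 33 m², 500 total.

500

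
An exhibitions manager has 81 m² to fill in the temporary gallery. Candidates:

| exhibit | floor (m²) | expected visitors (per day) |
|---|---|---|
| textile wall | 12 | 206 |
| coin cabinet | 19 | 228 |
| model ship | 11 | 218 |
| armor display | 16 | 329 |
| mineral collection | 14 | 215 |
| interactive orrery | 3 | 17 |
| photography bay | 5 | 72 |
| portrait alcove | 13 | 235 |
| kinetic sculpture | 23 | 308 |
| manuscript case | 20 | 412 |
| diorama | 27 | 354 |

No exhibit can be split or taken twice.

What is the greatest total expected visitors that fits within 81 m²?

1489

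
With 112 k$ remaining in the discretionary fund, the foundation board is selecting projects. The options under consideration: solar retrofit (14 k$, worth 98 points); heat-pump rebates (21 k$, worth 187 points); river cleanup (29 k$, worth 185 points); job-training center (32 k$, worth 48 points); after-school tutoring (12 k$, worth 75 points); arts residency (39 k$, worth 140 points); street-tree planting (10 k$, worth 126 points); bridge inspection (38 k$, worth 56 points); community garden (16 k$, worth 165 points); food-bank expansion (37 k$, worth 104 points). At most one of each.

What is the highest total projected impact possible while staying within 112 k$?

Density check — street-tree planting 12.60, community garden 10.31, heat-pump rebates 8.90 are the best per k$.
The ratio ordering already packs tightly: solar retrofit + heat-pump rebates + river cleanup + after-school tutoring + street-tree planting + community garden, 102 k$, 836.
Runner-up solar retrofit + heat-pump rebates + after-school tutoring + arts residency + street-tree planting + community garden tops out at 791.

836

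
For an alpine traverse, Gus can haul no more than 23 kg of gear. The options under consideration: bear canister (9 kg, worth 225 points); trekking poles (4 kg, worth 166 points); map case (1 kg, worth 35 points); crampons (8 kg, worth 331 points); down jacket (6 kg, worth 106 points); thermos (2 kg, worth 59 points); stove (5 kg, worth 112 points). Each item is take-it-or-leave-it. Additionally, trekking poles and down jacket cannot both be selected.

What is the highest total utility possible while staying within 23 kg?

Filling by ratio: trekking poles + map case + crampons + thermos + stove for 703, with 3 kg left unused.
Replace map case and stove with bear canister: the trade gains 78 net, giving 781 at 23 kg.
Runner-up bear canister + trekking poles + map case + crampons tops out at 757.

781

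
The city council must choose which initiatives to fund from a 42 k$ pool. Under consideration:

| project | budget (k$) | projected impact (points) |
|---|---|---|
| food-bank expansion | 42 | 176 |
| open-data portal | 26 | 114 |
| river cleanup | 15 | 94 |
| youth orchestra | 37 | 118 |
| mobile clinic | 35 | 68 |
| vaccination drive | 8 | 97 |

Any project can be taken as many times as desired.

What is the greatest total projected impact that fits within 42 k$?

485

Best packing: 5×vaccination drive — 40 k$, 485 total.
That's the maximum — no swap from here does better than 485.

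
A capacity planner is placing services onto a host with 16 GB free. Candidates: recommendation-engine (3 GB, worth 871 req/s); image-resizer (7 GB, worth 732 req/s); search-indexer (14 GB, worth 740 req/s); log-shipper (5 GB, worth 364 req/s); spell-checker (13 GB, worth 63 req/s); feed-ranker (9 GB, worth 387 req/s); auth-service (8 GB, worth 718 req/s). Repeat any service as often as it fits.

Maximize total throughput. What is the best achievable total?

4355

Taking 5×recommendation-engine: 15 GB used, 4355 in throughput.
No other feasible combination exceeds 4355.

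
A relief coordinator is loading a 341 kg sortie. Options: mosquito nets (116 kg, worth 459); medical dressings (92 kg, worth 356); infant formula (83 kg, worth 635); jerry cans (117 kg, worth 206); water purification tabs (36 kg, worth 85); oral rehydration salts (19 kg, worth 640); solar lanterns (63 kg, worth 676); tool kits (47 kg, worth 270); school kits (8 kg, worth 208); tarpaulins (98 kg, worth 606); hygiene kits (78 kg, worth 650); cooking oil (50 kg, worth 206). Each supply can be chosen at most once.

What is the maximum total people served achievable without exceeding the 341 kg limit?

The ratio heuristic lands on infant formula + water purification tabs + oral rehydration salts + solar lanterns + tool kits + school kits + hygiene kits (3164) but leaves 7 kg idle.
Replace water purification tabs and tool kits and school kits with tarpaulins: the trade gains 43 net, giving 3207 at 341 kg.
The closest alternative, infant formula + water purification tabs + oral rehydration salts + solar lanterns + tool kits + school kits + hygiene kits, reaches only 3164.

3207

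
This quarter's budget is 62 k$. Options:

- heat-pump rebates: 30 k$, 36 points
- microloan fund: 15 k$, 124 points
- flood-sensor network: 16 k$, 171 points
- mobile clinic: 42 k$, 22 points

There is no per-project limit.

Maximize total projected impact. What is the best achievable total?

590

A density-first pass picks 3×flood-sensor network — 513 at 48 k$.
Replace flood-sensor network with 2×microloan fund: the trade gains 77 net, giving 590 at 62 k$.
Every other selection either busts 62 k$ or fails to beat 590.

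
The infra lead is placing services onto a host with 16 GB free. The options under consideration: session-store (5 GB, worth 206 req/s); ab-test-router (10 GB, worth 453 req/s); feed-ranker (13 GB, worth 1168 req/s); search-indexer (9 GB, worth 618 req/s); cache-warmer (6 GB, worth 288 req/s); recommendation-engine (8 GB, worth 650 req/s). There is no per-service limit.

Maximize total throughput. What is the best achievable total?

1300

Taking the top-ratio services first gives feed-ranker for 1168 (13 GB).
Replace feed-ranker with 2×recommendation-engine: the trade gains 132 net, giving 1300 at 16 GB.
That's the maximum — no swap from here does better than 1300.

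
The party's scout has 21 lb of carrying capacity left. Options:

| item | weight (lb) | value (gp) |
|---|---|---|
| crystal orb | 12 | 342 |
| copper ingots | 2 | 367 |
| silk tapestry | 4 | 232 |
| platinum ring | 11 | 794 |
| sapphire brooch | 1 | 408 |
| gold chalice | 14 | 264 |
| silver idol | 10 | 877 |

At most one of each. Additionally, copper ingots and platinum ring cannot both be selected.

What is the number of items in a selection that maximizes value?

4

The maximum value within 21 lb is 1884.
copper ingots + silk tapestry + sapphire brooch + silver idol hits 1884 at 17 lb.
All optima have 4 items.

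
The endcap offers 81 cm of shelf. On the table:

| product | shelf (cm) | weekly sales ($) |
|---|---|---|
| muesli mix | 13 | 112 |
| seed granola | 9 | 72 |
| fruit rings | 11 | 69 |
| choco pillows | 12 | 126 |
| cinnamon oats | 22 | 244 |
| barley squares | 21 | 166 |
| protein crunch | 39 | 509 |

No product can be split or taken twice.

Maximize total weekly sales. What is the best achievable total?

894

Density check — protein crunch 13.05, cinnamon oats 11.09, choco pillows 10.50, muesli mix 8.62 are the best per cm.
Greedy by ratio would take choco pillows + cinnamon oats + protein crunch: 73 cm used, total 879.
Replace choco pillows with seed granola + fruit rings: the trade gains 15 net, giving 894 at 81 cm.
Next best is choco pillows + cinnamon oats + protein crunch at 879 (73 cm) — short by 15.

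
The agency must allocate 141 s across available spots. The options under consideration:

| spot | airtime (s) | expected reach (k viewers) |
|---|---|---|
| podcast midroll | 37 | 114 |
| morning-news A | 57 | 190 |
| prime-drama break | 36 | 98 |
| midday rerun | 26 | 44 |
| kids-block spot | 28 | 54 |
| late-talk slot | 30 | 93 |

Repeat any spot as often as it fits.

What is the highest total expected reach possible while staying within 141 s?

Taking the top-ratio spots first gives 2×morning-news A + midday rerun for 424 (140 s).
Replace 2×morning-news A and midday rerun with 3×podcast midroll + late-talk slot: the trade gains 11 net, giving 435 at 141 s.
Every other selection either busts 141 s or fails to beat 435.

435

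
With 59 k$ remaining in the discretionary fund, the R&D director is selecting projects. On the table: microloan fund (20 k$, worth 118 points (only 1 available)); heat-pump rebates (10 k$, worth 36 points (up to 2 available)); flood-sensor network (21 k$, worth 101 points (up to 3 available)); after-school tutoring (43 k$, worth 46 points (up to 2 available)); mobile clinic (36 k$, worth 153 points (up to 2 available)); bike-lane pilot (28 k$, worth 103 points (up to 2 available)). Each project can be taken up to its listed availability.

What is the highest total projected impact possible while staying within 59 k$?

271

A density-first pass picks microloan fund + heat-pump rebates + flood-sensor network — 255 at 51 k$.
Dropping heat-pump rebates and flood-sensor network frees 31 k$; slotting in mobile clinic (36 k$) lifts the total to 271 at 56 k$.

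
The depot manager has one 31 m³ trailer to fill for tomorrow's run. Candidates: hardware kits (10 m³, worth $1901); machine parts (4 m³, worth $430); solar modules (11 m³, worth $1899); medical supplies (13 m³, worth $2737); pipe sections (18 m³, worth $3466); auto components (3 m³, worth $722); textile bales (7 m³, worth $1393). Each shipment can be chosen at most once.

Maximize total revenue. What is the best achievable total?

Taking the top-ratio shipments first gives machine parts + medical supplies + auto components + textile bales for 5282 (27 m³).
Dropping machine parts and auto components and textile bales frees 14 m³; slotting in pipe sections (18 m³) lifts the total to 6203 at 31 m³.
Nothing else within 31 m³ beats 6203.

6203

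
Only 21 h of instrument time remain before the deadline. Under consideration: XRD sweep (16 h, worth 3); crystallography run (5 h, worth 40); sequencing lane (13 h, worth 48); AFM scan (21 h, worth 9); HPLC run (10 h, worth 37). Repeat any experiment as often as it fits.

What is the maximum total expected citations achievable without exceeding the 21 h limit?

Ranking by ratio (expected citations/h): crystallography run 8.00, HPLC run 3.70, sequencing lane 3.69, AFM scan 0.43.
The ratio ordering already packs tightly: 4×crystallography run, 20 h, 160.

160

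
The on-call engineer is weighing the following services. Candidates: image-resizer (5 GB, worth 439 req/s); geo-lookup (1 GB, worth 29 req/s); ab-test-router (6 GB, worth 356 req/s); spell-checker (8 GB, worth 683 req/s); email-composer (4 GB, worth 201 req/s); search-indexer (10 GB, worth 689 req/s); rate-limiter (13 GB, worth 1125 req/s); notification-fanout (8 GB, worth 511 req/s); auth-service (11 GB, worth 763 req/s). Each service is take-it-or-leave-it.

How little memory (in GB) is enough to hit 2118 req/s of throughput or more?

26

Look for the lowest-memory combination reaching 2118.
image-resizer + spell-checker + rate-limiter: 2247 throughput at 26 GB.
No combination under 26 GB hits 2118.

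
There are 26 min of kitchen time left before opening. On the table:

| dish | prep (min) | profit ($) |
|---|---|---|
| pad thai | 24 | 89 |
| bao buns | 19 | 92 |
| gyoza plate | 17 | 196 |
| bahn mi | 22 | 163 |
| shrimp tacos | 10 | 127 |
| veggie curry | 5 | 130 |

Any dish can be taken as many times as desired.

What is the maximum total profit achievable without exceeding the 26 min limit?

5×veggie curry uses 25 of the 26 min and totals 650.
That's the maximum — no swap from here does better than 650.

650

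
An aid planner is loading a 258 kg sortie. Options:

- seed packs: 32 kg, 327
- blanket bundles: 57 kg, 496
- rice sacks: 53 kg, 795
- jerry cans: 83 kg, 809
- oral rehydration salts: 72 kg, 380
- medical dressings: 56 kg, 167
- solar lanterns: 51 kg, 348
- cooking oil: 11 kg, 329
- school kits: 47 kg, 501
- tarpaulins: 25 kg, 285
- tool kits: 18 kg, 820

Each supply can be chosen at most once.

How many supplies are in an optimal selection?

Best achievable people served is 3581.
For example seed packs + rice sacks + jerry cans + cooking oil + school kits + tool kits achieves it, using 244 kg.
Any selection reaching 3581 contains exactly 6 supplies.

6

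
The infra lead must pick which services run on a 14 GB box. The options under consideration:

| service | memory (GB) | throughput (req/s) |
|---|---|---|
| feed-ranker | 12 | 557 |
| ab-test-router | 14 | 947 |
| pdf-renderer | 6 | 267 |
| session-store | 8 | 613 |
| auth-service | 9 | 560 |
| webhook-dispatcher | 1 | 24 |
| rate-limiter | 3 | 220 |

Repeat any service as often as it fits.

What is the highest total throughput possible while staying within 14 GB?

1053

Best packing: session-store + 2×rate-limiter — 14 GB, 1053 total.
Every other selection either busts 14 GB or fails to beat 1053.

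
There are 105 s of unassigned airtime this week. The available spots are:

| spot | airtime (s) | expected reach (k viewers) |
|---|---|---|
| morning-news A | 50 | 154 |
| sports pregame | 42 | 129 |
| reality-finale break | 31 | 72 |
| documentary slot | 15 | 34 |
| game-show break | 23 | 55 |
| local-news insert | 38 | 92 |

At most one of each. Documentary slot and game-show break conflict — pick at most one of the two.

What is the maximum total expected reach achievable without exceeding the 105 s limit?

Morning-news A + sports pregame uses 92 of the 105 s and totals 283.

283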